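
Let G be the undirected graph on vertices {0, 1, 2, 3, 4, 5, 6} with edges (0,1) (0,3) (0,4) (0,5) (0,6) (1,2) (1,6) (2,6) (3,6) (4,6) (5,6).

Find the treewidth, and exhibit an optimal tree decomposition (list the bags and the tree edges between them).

Treewidth 2.
Bags: B1 = {0, 1, 6}  B2 = {0, 4, 6}  B3 = {0, 3, 6}  B4 = {0, 5, 6}  B5 = {1, 2, 6}
Tree: B1–B2, B1–B3, B2–B4, B1–B5

Every bag has size at most 3, so the width is 3 − 1 = 2 and tw(G) ≤ 2. Conversely, {0, 1, 6} is a clique of size 3, and the vertices of any clique must share a bag in every tree decomposition; so some bag has ≥ 3 vertices and tw(G) ≥ 2. Hence tw(G) = 2 exactly.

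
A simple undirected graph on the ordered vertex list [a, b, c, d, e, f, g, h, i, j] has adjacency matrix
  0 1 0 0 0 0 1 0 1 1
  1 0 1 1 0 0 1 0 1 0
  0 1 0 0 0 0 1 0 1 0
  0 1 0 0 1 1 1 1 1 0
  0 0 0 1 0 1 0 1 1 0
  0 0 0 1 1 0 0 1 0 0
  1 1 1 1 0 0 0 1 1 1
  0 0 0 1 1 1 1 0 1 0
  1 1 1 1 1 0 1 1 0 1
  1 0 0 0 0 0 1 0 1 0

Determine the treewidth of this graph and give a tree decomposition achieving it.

Treewidth 3.
One such decomposition:
Bags: B1 = {b, c, g, i}  B2 = {a, b, g, i}  B3 = {b, d, g, i}  B4 = {d, g, h, i}  B5 = {a, g, i, j}  B6 = {d, e, h, i}  B7 = {d, e, f, h}
Tree: B1–B2, B1–B3, B3–B4, B2–B5, B4–B6, B6–B7

Each bag holds 4 vertices, so the decomposition has width 3, which upper-bounds the treewidth. For the lower bound, the 4 vertices {d, e, f, h} are pairwise adjacent, and any tree decomposition puts a clique entirely inside one bag — forcing width ≥ 3. Hence tw(G) = 3 exactly.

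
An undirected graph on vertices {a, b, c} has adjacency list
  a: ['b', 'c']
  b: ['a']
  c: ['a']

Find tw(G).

A width-1 tree decomposition is:
Bags: B1 = {a, b}  B2 = {a, c}
Tree: B1–B2
Every bag has size at most 2, so the width is 2 − 1 = 1 and tw(G) ≤ 1. Since G has at least one edge (e.g. b–a), it is not an edgeless graph, so tw(G) ≥ 1. The upper and lower bounds meet at 1, so that is the treewidth.

1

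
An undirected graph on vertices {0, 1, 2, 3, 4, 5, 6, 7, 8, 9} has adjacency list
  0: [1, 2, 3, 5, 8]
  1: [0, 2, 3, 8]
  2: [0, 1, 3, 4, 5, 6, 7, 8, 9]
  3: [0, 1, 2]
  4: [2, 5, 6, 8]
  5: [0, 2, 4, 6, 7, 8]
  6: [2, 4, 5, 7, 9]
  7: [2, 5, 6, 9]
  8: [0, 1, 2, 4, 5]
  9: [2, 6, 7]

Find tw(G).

3

A width-3 tree decomposition is:
Bags: B1 = {2, 5, 6, 7}  B2 = {2, 6, 7, 9}  B3 = {2, 4, 5, 6}  B4 = {2, 4, 5, 8}  B5 = {0, 2, 5, 8}  B6 = {0, 1, 2, 8}  B7 = {0, 1, 2, 3}
Tree: B1–B2, B1–B3, B3–B4, B4–B5, B5–B6, B6–B7
The largest bag has 4 vertices, giving width 3; this decomposition certifies tw(G) ≤ 3. Conversely, {0, 1, 2, 8} is a clique of size 4, and the vertices of any clique must share a bag in every tree decomposition; so some bag has ≥ 4 vertices and tw(G) ≥ 3. Hence tw(G) = 3 exactly.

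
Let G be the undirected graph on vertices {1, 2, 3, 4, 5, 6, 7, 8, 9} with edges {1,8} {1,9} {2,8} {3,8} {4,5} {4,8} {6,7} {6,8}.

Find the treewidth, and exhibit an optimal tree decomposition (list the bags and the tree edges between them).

The largest bag has 2 vertices, giving width 1; this decomposition certifies tw(G) ≤ 1. Any graph with an edge has treewidth ≥ 1, and G has the edge 8–4. Therefore the treewidth is 1.

Treewidth 1.
One such decomposition:
Bags: B1 = {4, 8}  B2 = {4, 5}  B3 = {2, 8}  B4 = {6, 8}  B5 = {1, 8}  B6 = {6, 7}  B7 = {3, 8}  B8 = {1, 9}
Tree: B1–B2, B1–B3, B1–B4, B4–B5, B4–B6, B5–B7, B5–B8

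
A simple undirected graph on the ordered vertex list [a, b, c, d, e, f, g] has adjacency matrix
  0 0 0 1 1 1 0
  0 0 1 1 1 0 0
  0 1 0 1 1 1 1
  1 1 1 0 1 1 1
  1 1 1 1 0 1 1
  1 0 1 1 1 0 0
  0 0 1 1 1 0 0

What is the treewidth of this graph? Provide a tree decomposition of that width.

The largest bag has 4 vertices, giving width 3; this decomposition certifies tw(G) ≤ 3. Conversely, {c, d, e, g} is a clique of size 4, and the vertices of any clique must share a bag in every tree decomposition; so some bag has ≥ 4 vertices and tw(G) ≥ 3. Therefore the treewidth is 3.

Treewidth 3.
Bags: B1 = {a, d, e, f}  B2 = {c, d, e, f}  B3 = {c, d, e, g}  B4 = {b, c, d, e}
Tree: B1–B2, B2–B3, B2–B4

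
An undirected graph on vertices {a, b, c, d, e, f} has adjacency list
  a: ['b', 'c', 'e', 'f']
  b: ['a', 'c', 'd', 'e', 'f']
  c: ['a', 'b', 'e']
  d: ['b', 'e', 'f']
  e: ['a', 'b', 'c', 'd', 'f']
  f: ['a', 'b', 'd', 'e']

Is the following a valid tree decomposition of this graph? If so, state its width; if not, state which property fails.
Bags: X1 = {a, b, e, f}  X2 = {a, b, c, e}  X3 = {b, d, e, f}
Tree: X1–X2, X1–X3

Yes; width 3.

Vertex coverage: the bags together contain {a, b, c, d, e, f}, the full vertex set. Edge coverage: each edge of G has both endpoints in at least one bag. Running intersection: for every vertex, the bags containing it form a connected subtree. All three properties hold, so this is a valid tree decomposition of width max|bag| − 1 = 3, and hence tw(G) ≤ 3.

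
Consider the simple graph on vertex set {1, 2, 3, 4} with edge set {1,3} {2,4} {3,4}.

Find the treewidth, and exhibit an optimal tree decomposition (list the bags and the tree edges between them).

Every bag has size at most 2, so the width is 2 − 1 = 1 and tw(G) ≤ 1. Any graph with an edge has treewidth ≥ 1, and G has the edge 1–3. Combining the bounds, tw(G) = 1.

Treewidth 1.
One such decomposition:
Bags: B1 = {1, 3}  B2 = {3, 4}  B3 = {2, 4}
Tree: B1–B2, B2–B3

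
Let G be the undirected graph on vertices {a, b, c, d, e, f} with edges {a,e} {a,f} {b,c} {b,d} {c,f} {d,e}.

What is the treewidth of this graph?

A width-2 tree decomposition is:
Bags: B1 = {a, e, f}  B2 = {c, e, f}  B3 = {b, c, e}  B4 = {b, d, e}
Tree: B1–B2, B2–B3, B3–B4
Every bag has size at most 3, so the width is 3 − 1 = 2 and tw(G) ≤ 2. Since e–a–f–c–b–d–e is a cycle in G, G is not acyclic. Forests are exactly the graphs of treewidth ≤ 1, so tw(G) ≥ 2. Combining the bounds, tw(G) = 2.

2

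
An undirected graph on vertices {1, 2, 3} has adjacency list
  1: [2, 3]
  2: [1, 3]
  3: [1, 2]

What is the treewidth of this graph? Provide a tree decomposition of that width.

Treewidth 2.
One optimal decomposition is:
Bags: B1 = {1, 2, 3}
Tree: (single bag)

With just one bag of size 3, the width is 3 − 1 = 2, so tw(G) ≤ 2. On the other hand G contains the 3-clique {1, 2, 3}. A clique must lie in a single bag of any decomposition, so no decomposition can have width below 2. Combining the bounds, tw(G) = 2.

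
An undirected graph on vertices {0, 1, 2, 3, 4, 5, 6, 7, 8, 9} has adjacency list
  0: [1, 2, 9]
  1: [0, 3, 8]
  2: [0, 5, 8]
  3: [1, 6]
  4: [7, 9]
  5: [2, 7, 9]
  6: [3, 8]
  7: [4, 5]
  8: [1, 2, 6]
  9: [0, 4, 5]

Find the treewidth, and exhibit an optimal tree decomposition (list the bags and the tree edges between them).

Every bag has size at most 3, so the width is 3 − 1 = 2 and tw(G) ≤ 2. The edges 7–4–9–5–7 form a cycle, so G is not a tree and its treewidth is at least 2. Hence tw(G) = 2 exactly.

Treewidth 2.
One such decomposition:
Bags: B1 = {4, 5, 7}  B2 = {4, 5, 9}  B3 = {2, 5, 9}  B4 = {0, 2, 9}  B5 = {0, 2, 8}  B6 = {0, 1, 8}  B7 = {1, 6, 8}  B8 = {1, 3, 6}
Tree: B1–B2, B2–B3, B3–B4, B4–B5, B5–B6, B6–B7, B7–B8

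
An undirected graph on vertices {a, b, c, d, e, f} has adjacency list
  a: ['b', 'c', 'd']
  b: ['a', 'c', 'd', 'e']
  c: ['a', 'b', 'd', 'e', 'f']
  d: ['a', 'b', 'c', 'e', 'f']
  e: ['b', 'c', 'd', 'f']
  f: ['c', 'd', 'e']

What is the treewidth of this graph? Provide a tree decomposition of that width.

The largest bag has 4 vertices, giving width 3; this decomposition certifies tw(G) ≤ 3. On the other hand G contains the 4-clique {c, d, e, f}. A clique must lie in a single bag of any decomposition, so no decomposition can have width below 3. Hence tw(G) = 3 exactly.

Treewidth 3.
Bags: B1 = {a, b, c, d}  B2 = {b, c, d, e}  B3 = {c, d, e, f}
Tree: B1–B2, B2–B3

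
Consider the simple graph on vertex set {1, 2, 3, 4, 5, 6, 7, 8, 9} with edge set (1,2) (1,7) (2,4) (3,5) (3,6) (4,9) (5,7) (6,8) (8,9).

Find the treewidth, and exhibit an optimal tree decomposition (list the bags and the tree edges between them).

Treewidth 2.
Bags: B1 = {4, 8, 9}  B2 = {4, 6, 8}  B3 = {3, 4, 6}  B4 = {3, 4, 5}  B5 = {4, 5, 7}  B6 = {1, 4, 7}  B7 = {1, 2, 4}
Tree: B1–B2, B2–B3, B3–B4, B4–B5, B5–B6, B6–B7

Each bag holds 3 vertices, so the decomposition has width 2, which upper-bounds the treewidth. For the lower bound, G contains the cycle 4–9–8–6–3–5–7–1–2–4, so G is not a forest; only forests have treewidth ≤ 1, hence tw(G) ≥ 2. Therefore the treewidth is 2.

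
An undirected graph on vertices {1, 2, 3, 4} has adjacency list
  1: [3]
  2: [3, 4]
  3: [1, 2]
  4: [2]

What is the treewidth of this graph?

1

A width-1 tree decomposition is:
Bags: B1 = {2, 4}  B2 = {2, 3}  B3 = {1, 3}
Tree: B1–B2, B2–B3
Every bag has size at most 2, so the width is 2 − 1 = 1 and tw(G) ≤ 1. Since G has at least one edge (e.g. 4–2), it is not an edgeless graph, so tw(G) ≥ 1. Combining the bounds, tw(G) = 1.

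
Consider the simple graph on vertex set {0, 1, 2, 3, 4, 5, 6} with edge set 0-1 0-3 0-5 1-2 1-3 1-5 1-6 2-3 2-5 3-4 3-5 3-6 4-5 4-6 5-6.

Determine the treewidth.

3

A width-3 tree decomposition is:
Bags: B1 = {0, 1, 3, 5}  B2 = {1, 3, 5, 6}  B3 = {1, 2, 3, 5}  B4 = {3, 4, 5, 6}
Tree: B1–B2, B1–B3, B2–B4
Every bag has size at most 4, so the width is 4 − 1 = 3 and tw(G) ≤ 3. For the lower bound, the 4 vertices {0, 1, 3, 5} are pairwise adjacent, and any tree decomposition puts a clique entirely inside one bag — forcing width ≥ 3. Hence tw(G) = 3 exactly.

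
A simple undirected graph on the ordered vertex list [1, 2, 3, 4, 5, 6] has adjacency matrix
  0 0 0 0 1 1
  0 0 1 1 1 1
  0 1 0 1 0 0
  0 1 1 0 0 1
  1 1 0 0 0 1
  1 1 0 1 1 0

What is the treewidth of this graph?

A width-2 tree decomposition is:
Bags: B1 = {2, 4, 6}  B2 = {2, 3, 4}  B3 = {2, 5, 6}  B4 = {1, 5, 6}
Tree: B1–B2, B1–B3, B3–B4
The largest bag has 3 vertices, giving width 2; this decomposition certifies tw(G) ≤ 2. Conversely, {1, 5, 6} is a clique of size 3, and the vertices of any clique must share a bag in every tree decomposition; so some bag has ≥ 3 vertices and tw(G) ≥ 2. Combining the bounds, tw(G) = 2.

2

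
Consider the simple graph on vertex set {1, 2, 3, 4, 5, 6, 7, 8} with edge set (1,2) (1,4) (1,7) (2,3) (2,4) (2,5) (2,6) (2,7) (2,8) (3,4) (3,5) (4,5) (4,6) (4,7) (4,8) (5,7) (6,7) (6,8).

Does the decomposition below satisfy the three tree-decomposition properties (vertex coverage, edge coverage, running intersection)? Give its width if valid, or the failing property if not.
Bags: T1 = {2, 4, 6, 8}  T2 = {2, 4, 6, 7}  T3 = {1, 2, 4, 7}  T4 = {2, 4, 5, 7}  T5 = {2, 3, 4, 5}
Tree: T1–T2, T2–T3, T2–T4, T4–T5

Yes; width 3.

Vertex coverage: the bags together contain {1, 2, 3, 4, 5, 6, 7, 8}, the full vertex set. Edge coverage: each edge of G has both endpoints in at least one bag. Running intersection: for every vertex, the bags containing it form a connected subtree. All three properties hold, so this is a valid tree decomposition of width max|bag| − 1 = 3, and hence tw(G) ≤ 3.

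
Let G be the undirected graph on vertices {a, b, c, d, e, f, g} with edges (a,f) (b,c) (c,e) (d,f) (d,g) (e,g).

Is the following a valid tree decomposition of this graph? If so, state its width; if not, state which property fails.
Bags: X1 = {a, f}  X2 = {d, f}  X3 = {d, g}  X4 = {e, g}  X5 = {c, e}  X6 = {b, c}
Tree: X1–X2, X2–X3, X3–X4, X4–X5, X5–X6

Every vertex of G appears in some bag (union = {a, b, c, d, e, f, g}); every edge is covered by a bag; and for each vertex v the set of bags containing v is connected in the bag tree. The decomposition is therefore valid. The largest bag has 2 vertices, so the width is 1.

Yes; width 1.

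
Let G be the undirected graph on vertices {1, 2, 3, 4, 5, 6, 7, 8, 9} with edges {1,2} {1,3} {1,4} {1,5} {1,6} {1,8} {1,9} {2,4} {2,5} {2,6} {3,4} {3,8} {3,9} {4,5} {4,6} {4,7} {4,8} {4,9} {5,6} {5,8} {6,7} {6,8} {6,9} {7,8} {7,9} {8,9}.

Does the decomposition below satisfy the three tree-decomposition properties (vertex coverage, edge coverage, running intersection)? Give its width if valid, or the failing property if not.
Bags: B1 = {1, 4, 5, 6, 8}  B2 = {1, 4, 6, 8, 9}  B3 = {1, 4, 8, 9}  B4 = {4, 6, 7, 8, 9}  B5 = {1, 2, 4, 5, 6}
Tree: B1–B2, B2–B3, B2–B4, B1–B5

A tree decomposition must satisfy three properties: every vertex lies in some bag; for every edge, both endpoints lie together in some bag; and for every vertex, the bags containing it form a connected subtree. Here vertex 3 appears in no bag, so the decomposition is invalid.

No — vertex 3 appears in no bag.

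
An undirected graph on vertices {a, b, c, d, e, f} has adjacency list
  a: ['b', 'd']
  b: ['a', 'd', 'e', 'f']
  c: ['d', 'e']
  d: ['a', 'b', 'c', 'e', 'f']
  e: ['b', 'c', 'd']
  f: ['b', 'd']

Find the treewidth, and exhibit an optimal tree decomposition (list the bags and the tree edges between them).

The largest bag has 3 vertices, giving width 2; this decomposition certifies tw(G) ≤ 2. Conversely, {c, d, e} is a clique of size 3, and the vertices of any clique must share a bag in every tree decomposition; so some bag has ≥ 3 vertices and tw(G) ≥ 2. Therefore the treewidth is 2.

Treewidth 2.
Bags: B1 = {b, d, f}  B2 = {a, b, d}  B3 = {b, d, e}  B4 = {c, d, e}
Tree: B1–B2, B2–B3, B3–B4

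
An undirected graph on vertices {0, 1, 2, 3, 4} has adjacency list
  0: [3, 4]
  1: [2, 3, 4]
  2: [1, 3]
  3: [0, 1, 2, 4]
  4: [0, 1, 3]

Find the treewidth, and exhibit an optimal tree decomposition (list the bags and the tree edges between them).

The largest bag has 3 vertices, giving width 2; this decomposition certifies tw(G) ≤ 2. For the lower bound, the 3 vertices {0, 3, 4} are pairwise adjacent, and any tree decomposition puts a clique entirely inside one bag — forcing width ≥ 2. Therefore the treewidth is 2.

Treewidth 2.
One such decomposition:
Bags: B1 = {0, 3, 4}  B2 = {1, 3, 4}  B3 = {1, 2, 3}
Tree: B1–B2, B2–B3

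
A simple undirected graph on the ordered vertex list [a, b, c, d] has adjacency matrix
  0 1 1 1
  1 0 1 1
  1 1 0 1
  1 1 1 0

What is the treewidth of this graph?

3

A width-3 tree decomposition is:
Bags: B1 = {a, b, c, d}
Tree: (single bag)
A single bag containing all 4 vertices is trivially a valid decomposition of width 3. For the lower bound, the 4 vertices {a, b, c, d} are pairwise adjacent, and any tree decomposition puts a clique entirely inside one bag — forcing width ≥ 3. Therefore the treewidth is 3.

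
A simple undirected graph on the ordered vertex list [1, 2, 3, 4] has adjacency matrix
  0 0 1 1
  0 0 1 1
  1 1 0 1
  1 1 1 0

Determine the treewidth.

A width-2 tree decomposition is:
Bags: B1 = {2, 3, 4}  B2 = {1, 3, 4}
Tree: B1–B2
The largest bag has 3 vertices, giving width 2; this decomposition certifies tw(G) ≤ 2. For the lower bound, the 3 vertices {1, 3, 4} are pairwise adjacent, and any tree decomposition puts a clique entirely inside one bag — forcing width ≥ 2. The upper and lower bounds meet at 2, so that is the treewidth.

2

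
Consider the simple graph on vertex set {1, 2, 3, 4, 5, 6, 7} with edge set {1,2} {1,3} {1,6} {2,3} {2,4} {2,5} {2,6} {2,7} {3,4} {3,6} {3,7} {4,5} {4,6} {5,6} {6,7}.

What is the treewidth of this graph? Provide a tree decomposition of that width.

Treewidth 3.
Bags: B1 = {2, 4, 5, 6}  B2 = {2, 3, 4, 6}  B3 = {2, 3, 6, 7}  B4 = {1, 2, 3, 6}
Tree: B1–B2, B2–B3, B3–B4

Each bag holds 4 vertices, so the decomposition has width 3, which upper-bounds the treewidth. On the other hand G contains the 4-clique {1, 2, 3, 6}. A clique must lie in a single bag of any decomposition, so no decomposition can have width below 3. Therefore the treewidth is 3.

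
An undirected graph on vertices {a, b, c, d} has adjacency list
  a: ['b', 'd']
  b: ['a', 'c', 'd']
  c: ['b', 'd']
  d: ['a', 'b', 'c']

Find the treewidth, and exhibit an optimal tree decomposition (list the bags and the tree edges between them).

Treewidth 2.
One optimal decomposition is:
Bags: B1 = {a, b, d}  B2 = {b, c, d}
Tree: B1–B2

Each bag holds 3 vertices, so the decomposition has width 2, which upper-bounds the treewidth. On the other hand G contains the 3-clique {b, c, d}. A clique must lie in a single bag of any decomposition, so no decomposition can have width below 2. The upper and lower bounds meet at 2, so that is the treewidth.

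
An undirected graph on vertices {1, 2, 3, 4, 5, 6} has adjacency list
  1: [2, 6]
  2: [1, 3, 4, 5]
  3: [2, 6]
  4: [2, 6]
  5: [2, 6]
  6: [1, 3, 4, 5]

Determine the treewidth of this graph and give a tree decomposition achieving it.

Treewidth 2.
Bags: B1 = {2, 5, 6}  B2 = {1, 2, 6}  B3 = {2, 4, 6}  B4 = {2, 3, 6}
Tree: B1–B2, B2–B3, B3–B4

The largest bag has 3 vertices, giving width 2; this decomposition certifies tw(G) ≤ 2. The edges 5–2–1–6–5 form a cycle, so G is not a tree and its treewidth is at least 2. Therefore the treewidth is 2.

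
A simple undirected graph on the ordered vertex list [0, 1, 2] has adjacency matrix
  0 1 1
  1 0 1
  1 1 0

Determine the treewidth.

A width-2 tree decomposition is:
Bags: B1 = {0, 1, 2}
Tree: (single bag)
With just one bag of size 3, the width is 3 − 1 = 2, so tw(G) ≤ 2. Conversely, {0, 1, 2} is a clique of size 3, and the vertices of any clique must share a bag in every tree decomposition; so some bag has ≥ 3 vertices and tw(G) ≥ 2. Hence tw(G) = 2 exactly.

2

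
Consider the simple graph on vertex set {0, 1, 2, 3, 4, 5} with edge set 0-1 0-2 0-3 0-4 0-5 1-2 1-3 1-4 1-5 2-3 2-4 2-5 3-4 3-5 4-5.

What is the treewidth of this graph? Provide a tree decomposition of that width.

Treewidth 5.
One optimal decomposition is:
Bags: B1 = {0, 1, 2, 3, 4, 5}
Tree: (single bag)

A single bag containing all 6 vertices is trivially a valid decomposition of width 5. On the other hand G contains the 6-clique {0, 1, 2, 3, 4, 5}. A clique must lie in a single bag of any decomposition, so no decomposition can have width below 5. Therefore the treewidth is 5.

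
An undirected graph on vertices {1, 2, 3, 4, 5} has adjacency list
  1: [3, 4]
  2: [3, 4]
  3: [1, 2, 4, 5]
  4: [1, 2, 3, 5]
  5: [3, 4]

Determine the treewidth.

2

A width-2 tree decomposition is:
Bags: B1 = {3, 4, 5}  B2 = {1, 3, 4}  B3 = {2, 3, 4}
Tree: B1–B2, B2–B3
The largest bag has 3 vertices, giving width 2; this decomposition certifies tw(G) ≤ 2. For the lower bound, the 3 vertices {1, 3, 4} are pairwise adjacent, and any tree decomposition puts a clique entirely inside one bag — forcing width ≥ 2. Therefore the treewidth is 2.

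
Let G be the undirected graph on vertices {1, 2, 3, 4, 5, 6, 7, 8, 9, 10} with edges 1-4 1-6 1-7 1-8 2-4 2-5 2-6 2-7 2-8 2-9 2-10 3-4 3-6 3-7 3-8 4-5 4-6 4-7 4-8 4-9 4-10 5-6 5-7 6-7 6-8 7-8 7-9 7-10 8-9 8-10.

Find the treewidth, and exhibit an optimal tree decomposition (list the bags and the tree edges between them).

Treewidth 4.
Bags: B1 = {2, 4, 6, 7, 8}  B2 = {3, 4, 6, 7, 8}  B3 = {2, 4, 5, 6, 7}  B4 = {2, 4, 7, 8, 9}  B5 = {2, 4, 7, 8, 10}  B6 = {1, 4, 6, 7, 8}
Tree: B1–B2, B1–B3, B1–B4, B1–B5, B1–B6

The largest bag has 5 vertices, giving width 4; this decomposition certifies tw(G) ≤ 4. On the other hand G contains the 5-clique {1, 4, 6, 7, 8}. A clique must lie in a single bag of any decomposition, so no decomposition can have width below 4. The upper and lower bounds meet at 4, so that is the treewidth.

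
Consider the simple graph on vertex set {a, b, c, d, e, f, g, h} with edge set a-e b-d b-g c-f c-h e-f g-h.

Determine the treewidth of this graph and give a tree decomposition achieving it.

Each bag holds 2 vertices, so the decomposition has width 1, which upper-bounds the treewidth. G has an edge, so its treewidth is at least 1. Therefore the treewidth is 1.

Treewidth 1.
Bags: B1 = {b, d}  B2 = {b, g}  B3 = {g, h}  B4 = {c, h}  B5 = {c, f}  B6 = {e, f}  B7 = {a, e}
Tree: B1–B2, B2–B3, B3–B4, B4–B5, B5–B6, B6–B7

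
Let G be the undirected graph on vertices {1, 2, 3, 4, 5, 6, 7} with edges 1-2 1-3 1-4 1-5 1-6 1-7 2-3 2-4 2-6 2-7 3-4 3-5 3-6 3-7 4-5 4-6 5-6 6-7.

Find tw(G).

A width-4 tree decomposition is:
Bags: B1 = {1, 2, 3, 6, 7}  B2 = {1, 2, 3, 4, 6}  B3 = {1, 3, 4, 5, 6}
Tree: B1–B2, B2–B3
Every bag has size at most 5, so the width is 5 − 1 = 4 and tw(G) ≤ 4. On the other hand G contains the 5-clique {1, 2, 3, 4, 6}. A clique must lie in a single bag of any decomposition, so no decomposition can have width below 4. Combining the bounds, tw(G) = 4.

4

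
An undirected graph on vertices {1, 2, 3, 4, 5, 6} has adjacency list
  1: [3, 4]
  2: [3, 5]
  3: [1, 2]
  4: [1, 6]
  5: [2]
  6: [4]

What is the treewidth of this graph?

A width-1 tree decomposition is:
Bags: B1 = {2, 5}  B2 = {2, 3}  B3 = {1, 3}  B4 = {1, 4}  B5 = {4, 6}
Tree: B1–B2, B2–B3, B3–B4, B4–B5
Each bag holds 2 vertices, so the decomposition has width 1, which upper-bounds the treewidth. Since G has at least one edge (e.g. 5–2), it is not an edgeless graph, so tw(G) ≥ 1. Therefore the treewidth is 1.

1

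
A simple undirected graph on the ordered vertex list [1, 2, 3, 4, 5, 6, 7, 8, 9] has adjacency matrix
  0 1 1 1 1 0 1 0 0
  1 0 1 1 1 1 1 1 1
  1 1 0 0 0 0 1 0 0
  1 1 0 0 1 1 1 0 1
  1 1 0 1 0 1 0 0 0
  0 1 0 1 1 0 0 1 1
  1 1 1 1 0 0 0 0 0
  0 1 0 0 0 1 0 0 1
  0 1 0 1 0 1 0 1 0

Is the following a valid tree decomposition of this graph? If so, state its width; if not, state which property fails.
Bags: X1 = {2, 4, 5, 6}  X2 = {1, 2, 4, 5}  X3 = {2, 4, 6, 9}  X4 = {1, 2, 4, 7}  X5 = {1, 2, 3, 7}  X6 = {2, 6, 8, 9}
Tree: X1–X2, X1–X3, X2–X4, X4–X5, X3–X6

Checking the three conditions: (i) the bags cover all of {1, 2, 3, 4, 5, 6, 7, 8, 9}; (ii) for each edge, some bag contains both endpoints; (iii) the bags containing any fixed vertex form a subtree. All hold, so the decomposition is valid with width 4 − 1 = 3.

Yes; width 3.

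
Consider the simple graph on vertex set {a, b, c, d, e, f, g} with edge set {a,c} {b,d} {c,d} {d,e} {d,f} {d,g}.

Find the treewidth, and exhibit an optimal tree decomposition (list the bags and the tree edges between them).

Treewidth 1.
One optimal decomposition is:
Bags: B1 = {d, e}  B2 = {c, d}  B3 = {b, d}  B4 = {a, c}  B5 = {d, f}  B6 = {d, g}
Tree: B1–B2, B1–B3, B2–B4, B1–B5, B5–B6

Each bag holds 2 vertices, so the decomposition has width 1, which upper-bounds the treewidth. Since G has at least one edge (e.g. d–e), it is not an edgeless graph, so tw(G) ≥ 1. Hence tw(G) = 1 exactly.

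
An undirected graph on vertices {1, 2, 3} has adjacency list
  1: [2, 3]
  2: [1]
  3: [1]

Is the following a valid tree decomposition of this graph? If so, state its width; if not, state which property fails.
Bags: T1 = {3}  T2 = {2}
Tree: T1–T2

A tree decomposition must satisfy three properties: every vertex lies in some bag; for every edge, both endpoints lie together in some bag; and for every vertex, the bags containing it form a connected subtree. Here vertex 1 appears in no bag, so the decomposition is invalid.

No — vertex 1 appears in no bag.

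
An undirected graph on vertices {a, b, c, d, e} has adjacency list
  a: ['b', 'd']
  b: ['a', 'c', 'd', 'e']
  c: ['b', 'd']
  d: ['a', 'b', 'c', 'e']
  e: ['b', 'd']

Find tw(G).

2

A width-2 tree decomposition is:
Bags: B1 = {b, c, d}  B2 = {b, d, e}  B3 = {a, b, d}
Tree: B1–B2, B1–B3
Every bag has size at most 3, so the width is 3 − 1 = 2 and tw(G) ≤ 2. On the other hand G contains the 3-clique {b, d, e}. A clique must lie in a single bag of any decomposition, so no decomposition can have width below 2. Combining the bounds, tw(G) = 2.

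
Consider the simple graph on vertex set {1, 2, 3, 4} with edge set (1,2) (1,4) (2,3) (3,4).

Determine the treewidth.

2

A width-2 tree decomposition is:
Bags: B1 = {1, 2, 3}  B2 = {1, 3, 4}
Tree: B1–B2
Each bag holds 3 vertices, so the decomposition has width 2, which upper-bounds the treewidth. Since 1–2–3–4–1 is a cycle in G, G is not acyclic. Forests are exactly the graphs of treewidth ≤ 1, so tw(G) ≥ 2. Therefore the treewidth is 2.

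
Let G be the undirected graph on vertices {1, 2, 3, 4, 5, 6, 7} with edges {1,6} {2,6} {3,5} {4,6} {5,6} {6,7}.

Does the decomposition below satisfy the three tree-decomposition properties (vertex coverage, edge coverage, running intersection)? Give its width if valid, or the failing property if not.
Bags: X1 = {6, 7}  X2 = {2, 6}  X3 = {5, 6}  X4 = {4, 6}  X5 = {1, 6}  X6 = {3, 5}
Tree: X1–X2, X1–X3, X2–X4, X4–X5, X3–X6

Vertex coverage: the bags together contain {1, 2, 3, 4, 5, 6, 7}, the full vertex set. Edge coverage: each edge of G has both endpoints in at least one bag. Running intersection: for every vertex, the bags containing it form a connected subtree. All three properties hold, so this is a valid tree decomposition of width max|bag| − 1 = 1, and hence tw(G) ≤ 1.

Yes; width 1.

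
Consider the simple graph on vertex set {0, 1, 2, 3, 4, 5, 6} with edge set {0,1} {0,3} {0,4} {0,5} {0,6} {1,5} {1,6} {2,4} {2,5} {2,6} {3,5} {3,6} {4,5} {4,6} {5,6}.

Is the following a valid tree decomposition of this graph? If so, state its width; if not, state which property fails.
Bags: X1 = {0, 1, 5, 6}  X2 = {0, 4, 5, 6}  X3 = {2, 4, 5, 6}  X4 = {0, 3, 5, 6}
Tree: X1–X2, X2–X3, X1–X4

Yes; width 3.

Every vertex of G appears in some bag (union = {0, 1, 2, 3, 4, 5, 6}); every edge is covered by a bag; and for each vertex v the set of bags containing v is connected in the bag tree. The decomposition is therefore valid. The largest bag has 4 vertices, so the width is 3.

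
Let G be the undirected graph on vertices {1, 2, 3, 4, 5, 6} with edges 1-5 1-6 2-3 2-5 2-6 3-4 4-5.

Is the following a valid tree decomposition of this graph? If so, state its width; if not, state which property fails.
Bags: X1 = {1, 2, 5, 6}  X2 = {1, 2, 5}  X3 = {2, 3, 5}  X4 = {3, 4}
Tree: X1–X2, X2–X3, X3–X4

A tree decomposition must satisfy three properties: every vertex lies in some bag; for every edge, both endpoints lie together in some bag; and for every vertex, the bags containing it form a connected subtree. Here edge (5,4) lies in no bag, so the decomposition is invalid.

No — edge (5,4) lies in no bag.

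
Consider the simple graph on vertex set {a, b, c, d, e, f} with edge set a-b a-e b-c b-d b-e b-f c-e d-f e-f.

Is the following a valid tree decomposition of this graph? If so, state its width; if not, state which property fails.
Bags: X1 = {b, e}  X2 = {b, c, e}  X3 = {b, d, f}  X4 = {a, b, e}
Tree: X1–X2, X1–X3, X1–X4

No — edge (f,e) lies in no bag.

A tree decomposition must satisfy three properties: every vertex lies in some bag; for every edge, both endpoints lie together in some bag; and for every vertex, the bags containing it form a connected subtree. Here edge (f,e) lies in no bag, so the decomposition is invalid.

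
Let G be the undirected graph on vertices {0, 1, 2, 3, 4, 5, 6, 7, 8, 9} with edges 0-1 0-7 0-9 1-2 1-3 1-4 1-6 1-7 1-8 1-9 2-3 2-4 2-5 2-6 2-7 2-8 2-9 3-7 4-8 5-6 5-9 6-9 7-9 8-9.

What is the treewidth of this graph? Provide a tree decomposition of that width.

Treewidth 3.
Bags: B1 = {1, 2, 7, 9}  B2 = {1, 2, 6, 9}  B3 = {1, 2, 3, 7}  B4 = {0, 1, 7, 9}  B5 = {1, 2, 8, 9}  B6 = {1, 2, 4, 8}  B7 = {2, 5, 6, 9}
Tree: B1–B2, B1–B3, B1–B4, B1–B5, B5–B6, B2–B7

Every bag has size at most 4, so the width is 4 − 1 = 3 and tw(G) ≤ 3. On the other hand G contains the 4-clique {0, 1, 7, 9}. A clique must lie in a single bag of any decomposition, so no decomposition can have width below 3. Therefore the treewidth is 3.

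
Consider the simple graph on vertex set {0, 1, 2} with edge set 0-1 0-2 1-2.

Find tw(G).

2

A width-2 tree decomposition is:
Bags: B1 = {0, 1, 2}
Tree: (single bag)
A single bag containing all 3 vertices is trivially a valid decomposition of width 2. On the other hand G contains the 3-clique {0, 1, 2}. A clique must lie in a single bag of any decomposition, so no decomposition can have width below 2. Hence tw(G) = 2 exactly.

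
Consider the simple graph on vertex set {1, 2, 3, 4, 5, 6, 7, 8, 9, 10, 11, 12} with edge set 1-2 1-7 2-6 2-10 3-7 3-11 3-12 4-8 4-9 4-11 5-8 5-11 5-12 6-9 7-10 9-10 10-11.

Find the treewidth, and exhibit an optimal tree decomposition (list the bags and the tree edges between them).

Every bag has size at most 4, so the width is 4 − 1 = 3 and tw(G) ≤ 3. For the lower bound: the 4 vertex sets {1,2,6}, {9}, {10}, {3,4,7,11} are disjoint, each induces a connected subgraph, and every pair is joined by at least one edge of G. Contracting each set to a single vertex therefore yields K_{4} as a minor, and since treewidth is minor-monotone, tw(G) ≥ tw(K_{4}) = 3. Combining the bounds, tw(G) = 3.

Treewidth 3.
Bags: B1 = {1, 2, 6, 9}  B2 = {1, 2, 9, 10}  B3 = {1, 7, 9, 10}  B4 = {4, 7, 9, 10}  B5 = {4, 7, 10, 11}  B6 = {3, 4, 7, 11}  B7 = {3, 4, 8, 11}  B8 = {3, 5, 8, 11}  B9 = {3, 5, 8, 12}
Tree: B1–B2, B2–B3, B3–B4, B4–B5, B5–B6, B6–B7, B7–B8, B8–B9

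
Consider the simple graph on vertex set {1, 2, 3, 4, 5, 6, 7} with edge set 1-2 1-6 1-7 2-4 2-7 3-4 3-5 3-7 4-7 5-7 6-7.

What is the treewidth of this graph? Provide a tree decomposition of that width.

Treewidth 2.
One such decomposition:
Bags: B1 = {2, 4, 7}  B2 = {3, 4, 7}  B3 = {1, 2, 7}  B4 = {3, 5, 7}  B5 = {1, 6, 7}
Tree: B1–B2, B1–B3, B2–B4, B3–B5

Each bag holds 3 vertices, so the decomposition has width 2, which upper-bounds the treewidth. Conversely, {1, 2, 7} is a clique of size 3, and the vertices of any clique must share a bag in every tree decomposition; so some bag has ≥ 3 vertices and tw(G) ≥ 2. Therefore the treewidth is 2.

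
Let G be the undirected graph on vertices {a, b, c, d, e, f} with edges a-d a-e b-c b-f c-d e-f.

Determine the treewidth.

2

A width-2 tree decomposition is:
Bags: B1 = {b, c, f}  B2 = {c, e, f}  B3 = {a, c, e}  B4 = {a, c, d}
Tree: B1–B2, B2–B3, B3–B4
Each bag holds 3 vertices, so the decomposition has width 2, which upper-bounds the treewidth. The edges c–b–f–e–a–d–c form a cycle, so G is not a tree and its treewidth is at least 2. The upper and lower bounds meet at 2, so that is the treewidth.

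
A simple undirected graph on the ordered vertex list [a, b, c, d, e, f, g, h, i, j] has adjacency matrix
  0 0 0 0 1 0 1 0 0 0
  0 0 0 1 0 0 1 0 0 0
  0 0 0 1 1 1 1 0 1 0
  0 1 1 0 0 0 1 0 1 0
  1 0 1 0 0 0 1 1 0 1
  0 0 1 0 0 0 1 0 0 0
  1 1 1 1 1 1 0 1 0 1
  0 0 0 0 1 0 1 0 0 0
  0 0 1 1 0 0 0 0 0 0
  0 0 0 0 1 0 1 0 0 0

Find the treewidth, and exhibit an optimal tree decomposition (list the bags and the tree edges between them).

The largest bag has 3 vertices, giving width 2; this decomposition certifies tw(G) ≤ 2. Conversely, {c, d, g} is a clique of size 3, and the vertices of any clique must share a bag in every tree decomposition; so some bag has ≥ 3 vertices and tw(G) ≥ 2. Hence tw(G) = 2 exactly.

Treewidth 2.
One optimal decomposition is:
Bags: B1 = {c, d, i}  B2 = {c, d, g}  B3 = {b, d, g}  B4 = {c, f, g}  B5 = {c, e, g}  B6 = {e, g, j}  B7 = {e, g, h}  B8 = {a, e, g}
Tree: B1–B2, B2–B3, B2–B4, B2–B5, B5–B6, B6–B7, B7–B8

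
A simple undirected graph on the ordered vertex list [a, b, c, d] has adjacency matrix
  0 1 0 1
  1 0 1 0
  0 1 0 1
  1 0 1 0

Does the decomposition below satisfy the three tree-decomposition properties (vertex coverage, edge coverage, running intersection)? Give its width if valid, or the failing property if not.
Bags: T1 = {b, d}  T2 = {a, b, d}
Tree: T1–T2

No — vertex c appears in no bag.

A tree decomposition must satisfy three properties: every vertex lies in some bag; for every edge, both endpoints lie together in some bag; and for every vertex, the bags containing it form a connected subtree. Here vertex c appears in no bag, so the decomposition is invalid.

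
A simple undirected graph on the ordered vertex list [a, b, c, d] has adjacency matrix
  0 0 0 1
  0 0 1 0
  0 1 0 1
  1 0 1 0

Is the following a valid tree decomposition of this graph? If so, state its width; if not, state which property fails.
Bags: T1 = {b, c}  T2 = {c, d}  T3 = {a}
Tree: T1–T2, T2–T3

No — edge (d,a) lies in no bag.

A tree decomposition must satisfy three properties: every vertex lies in some bag; for every edge, both endpoints lie together in some bag; and for every vertex, the bags containing it form a connected subtree. Here edge (d,a) lies in no bag, so the decomposition is invalid.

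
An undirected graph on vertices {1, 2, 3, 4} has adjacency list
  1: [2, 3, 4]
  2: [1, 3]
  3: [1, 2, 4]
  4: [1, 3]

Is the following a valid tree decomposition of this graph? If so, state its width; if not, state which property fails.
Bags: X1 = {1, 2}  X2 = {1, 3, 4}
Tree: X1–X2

No — edge (3,2) lies in no bag.

A tree decomposition must satisfy three properties: every vertex lies in some bag; for every edge, both endpoints lie together in some bag; and for every vertex, the bags containing it form a connected subtree. Here edge (3,2) lies in no bag, so the decomposition is invalid.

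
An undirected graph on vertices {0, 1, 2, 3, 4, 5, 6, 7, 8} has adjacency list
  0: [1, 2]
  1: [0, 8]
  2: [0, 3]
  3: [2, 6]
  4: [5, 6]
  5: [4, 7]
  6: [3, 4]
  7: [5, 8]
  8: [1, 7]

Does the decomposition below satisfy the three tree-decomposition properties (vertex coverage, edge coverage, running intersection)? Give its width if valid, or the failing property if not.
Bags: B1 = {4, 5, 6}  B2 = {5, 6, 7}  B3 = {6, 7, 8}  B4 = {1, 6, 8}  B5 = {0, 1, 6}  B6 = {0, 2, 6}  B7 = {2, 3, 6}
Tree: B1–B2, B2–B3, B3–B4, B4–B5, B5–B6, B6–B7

Yes; width 2.

Checking the three conditions: (i) the bags cover all of {0, 1, 2, 3, 4, 5, 6, 7, 8}; (ii) for each edge, some bag contains both endpoints; (iii) the bags containing any fixed vertex form a subtree. All hold, so the decomposition is valid with width 3 − 1 = 2.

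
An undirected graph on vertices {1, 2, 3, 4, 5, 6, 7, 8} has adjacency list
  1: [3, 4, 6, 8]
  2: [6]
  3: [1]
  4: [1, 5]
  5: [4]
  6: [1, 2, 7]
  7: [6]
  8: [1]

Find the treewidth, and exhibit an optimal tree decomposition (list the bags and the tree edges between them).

Each bag holds 2 vertices, so the decomposition has width 1, which upper-bounds the treewidth. Since G has at least one edge (e.g. 4–1), it is not an edgeless graph, so tw(G) ≥ 1. Therefore the treewidth is 1.

Treewidth 1.
One optimal decomposition is:
Bags: B1 = {1, 4}  B2 = {1, 8}  B3 = {1, 6}  B4 = {4, 5}  B5 = {2, 6}  B6 = {6, 7}  B7 = {1, 3}
Tree: B1–B2, B2–B3, B1–B4, B3–B5, B5–B6, B1–B7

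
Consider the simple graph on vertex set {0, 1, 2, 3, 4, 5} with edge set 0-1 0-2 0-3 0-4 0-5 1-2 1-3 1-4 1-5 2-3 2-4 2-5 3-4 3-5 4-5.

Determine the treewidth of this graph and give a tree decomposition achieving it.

Treewidth 5.
One such decomposition:
Bags: B1 = {0, 1, 2, 3, 4, 5}
Tree: (single bag)

With just one bag of size 6, the width is 6 − 1 = 5, so tw(G) ≤ 5. On the other hand G contains the 6-clique {0, 1, 2, 3, 4, 5}. A clique must lie in a single bag of any decomposition, so no decomposition can have width below 5. The upper and lower bounds meet at 5, so that is the treewidth.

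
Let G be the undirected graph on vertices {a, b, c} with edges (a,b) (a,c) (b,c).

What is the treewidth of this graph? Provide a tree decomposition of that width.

With just one bag of size 3, the width is 3 − 1 = 2, so tw(G) ≤ 2. On the other hand G contains the 3-clique {a, b, c}. A clique must lie in a single bag of any decomposition, so no decomposition can have width below 2. Therefore the treewidth is 2.

Treewidth 2.
One optimal decomposition is:
Bags: B1 = {a, b, c}
Tree: (single bag)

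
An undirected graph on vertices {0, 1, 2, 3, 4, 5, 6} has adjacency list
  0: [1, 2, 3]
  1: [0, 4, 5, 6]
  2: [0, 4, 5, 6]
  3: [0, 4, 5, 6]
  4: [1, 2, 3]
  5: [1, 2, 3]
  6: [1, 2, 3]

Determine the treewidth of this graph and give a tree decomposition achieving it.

The largest bag has 4 vertices, giving width 3; this decomposition certifies tw(G) ≤ 3. For the lower bound: the 4 vertex sets {3,5}, {1,4}, {2}, {6} are disjoint, each induces a connected subgraph, and every pair is joined by at least one edge of G. Contracting each set to a single vertex therefore yields K_{4} as a minor, and since treewidth is minor-monotone, tw(G) ≥ tw(K_{4}) = 3. Therefore the treewidth is 3.

Treewidth 3.
One such decomposition:
Bags: B1 = {1, 2, 3, 5}  B2 = {1, 2, 3, 4}  B3 = {1, 2, 3, 6}  B4 = {0, 1, 2, 3}
Tree: B1–B2, B2–B3, B3–B4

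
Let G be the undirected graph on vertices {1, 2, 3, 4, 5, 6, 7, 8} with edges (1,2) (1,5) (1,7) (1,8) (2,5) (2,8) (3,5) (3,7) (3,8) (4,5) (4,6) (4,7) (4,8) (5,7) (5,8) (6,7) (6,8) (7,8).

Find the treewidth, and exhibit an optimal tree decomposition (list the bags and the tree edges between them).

Every bag has size at most 4, so the width is 4 − 1 = 3 and tw(G) ≤ 3. For the lower bound, the 4 vertices {1, 2, 5, 8} are pairwise adjacent, and any tree decomposition puts a clique entirely inside one bag — forcing width ≥ 3. Combining the bounds, tw(G) = 3.

Treewidth 3.
Bags: B1 = {4, 5, 7, 8}  B2 = {1, 5, 7, 8}  B3 = {3, 5, 7, 8}  B4 = {1, 2, 5, 8}  B5 = {4, 6, 7, 8}
Tree: B1–B2, B2–B3, B2–B4, B1–B5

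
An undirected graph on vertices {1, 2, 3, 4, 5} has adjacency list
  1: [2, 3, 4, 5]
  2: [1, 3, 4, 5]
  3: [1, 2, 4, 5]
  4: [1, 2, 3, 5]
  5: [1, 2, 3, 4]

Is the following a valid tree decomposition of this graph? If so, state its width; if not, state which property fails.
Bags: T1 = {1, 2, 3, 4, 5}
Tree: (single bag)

Every vertex of G appears in some bag (union = {1, 2, 3, 4, 5}); every edge is covered by a bag; and for each vertex v the set of bags containing v is connected in the bag tree. The decomposition is therefore valid. The largest bag has 5 vertices, so the width is 4.

Yes; width 4.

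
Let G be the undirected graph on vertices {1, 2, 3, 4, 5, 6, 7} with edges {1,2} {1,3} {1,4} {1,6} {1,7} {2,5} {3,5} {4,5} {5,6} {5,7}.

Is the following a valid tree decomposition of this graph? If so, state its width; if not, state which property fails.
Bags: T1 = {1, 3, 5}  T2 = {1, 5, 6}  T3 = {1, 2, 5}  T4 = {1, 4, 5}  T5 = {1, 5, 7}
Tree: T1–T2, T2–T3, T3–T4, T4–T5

Yes; width 2.

Checking the three conditions: (i) the bags cover all of {1, 2, 3, 4, 5, 6, 7}; (ii) for each edge, some bag contains both endpoints; (iii) the bags containing any fixed vertex form a subtree. All hold, so the decomposition is valid with width 3 − 1 = 2.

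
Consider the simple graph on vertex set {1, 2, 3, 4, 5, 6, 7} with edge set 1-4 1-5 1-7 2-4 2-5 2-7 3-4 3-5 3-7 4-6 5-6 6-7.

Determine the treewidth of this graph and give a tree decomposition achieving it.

Treewidth 3.
One such decomposition:
Bags: B1 = {2, 4, 5, 7}  B2 = {4, 5, 6, 7}  B3 = {1, 4, 5, 7}  B4 = {3, 4, 5, 7}
Tree: B1–B2, B2–B3, B3–B4

The largest bag has 4 vertices, giving width 3; this decomposition certifies tw(G) ≤ 3. For the lower bound: the 4 vertex sets {2,7}, {4,6}, {5}, {1} are disjoint, each induces a connected subgraph, and every pair is joined by at least one edge of G. Contracting each set to a single vertex therefore yields K_{4} as a minor, and since treewidth is minor-monotone, tw(G) ≥ tw(K_{4}) = 3. The upper and lower bounds meet at 3, so that is the treewidth.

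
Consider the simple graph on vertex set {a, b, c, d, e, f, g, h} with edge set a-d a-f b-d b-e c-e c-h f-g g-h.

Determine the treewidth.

A width-2 tree decomposition is:
Bags: B1 = {a, f, g}  B2 = {a, g, h}  B3 = {a, c, h}  B4 = {a, c, e}  B5 = {a, b, e}  B6 = {a, b, d}
Tree: B1–B2, B2–B3, B3–B4, B4–B5, B5–B6
The largest bag has 3 vertices, giving width 2; this decomposition certifies tw(G) ≤ 2. The edges a–f–g–h–c–e–b–d–a form a cycle, so G is not a tree and its treewidth is at least 2. The upper and lower bounds meet at 2, so that is the treewidth.

2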